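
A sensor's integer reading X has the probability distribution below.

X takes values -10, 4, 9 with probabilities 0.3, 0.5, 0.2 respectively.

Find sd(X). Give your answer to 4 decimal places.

7.3185

E[X] = (-10)(0.3) + (4)(0.5) + (9)(0.2) = 0.8
E[X²] = (-10)²(0.3) + (4)²(0.5) + (9)²(0.2) = 54.2
Var(X) = E[X²] − (E[X])² = 54.2 − (0.8)² = 53.56
sd(X) = √53.56 ≈ 7.3185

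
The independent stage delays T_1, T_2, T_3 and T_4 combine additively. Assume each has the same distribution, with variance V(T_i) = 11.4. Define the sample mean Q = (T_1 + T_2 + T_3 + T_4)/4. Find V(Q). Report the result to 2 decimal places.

2.85

By independence, V(Q) = (0.25)²V(T_1) + (0.25)²V(T_2) + (0.25)²V(T_3) + (0.25)²V(T_4)
= (0.25)²·11.4 + (0.25)²·11.4 + (0.25)²·11.4 + (0.25)²·11.4 = 2.85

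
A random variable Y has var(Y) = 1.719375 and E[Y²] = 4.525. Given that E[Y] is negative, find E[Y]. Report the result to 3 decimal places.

-1.675

(E[Y])² = E[Y²] − var(Y) = 4.525 − 1.719375 = 2.805625
E[Y] = −√2.805625 = -1.675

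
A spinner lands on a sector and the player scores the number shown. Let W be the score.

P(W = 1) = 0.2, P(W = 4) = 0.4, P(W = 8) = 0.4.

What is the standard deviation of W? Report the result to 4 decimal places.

E[W] = (1)(0.2) + (4)(0.4) + (8)(0.4) = 5
E[W²] = (1)²(0.2) + (4)²(0.4) + (8)²(0.4) = 32.2
Var(W) = E[W²] − (E[W])² = 32.2 − (5)² = 7.2
σ(W) = √7.2 ≈ 2.6833

2.6833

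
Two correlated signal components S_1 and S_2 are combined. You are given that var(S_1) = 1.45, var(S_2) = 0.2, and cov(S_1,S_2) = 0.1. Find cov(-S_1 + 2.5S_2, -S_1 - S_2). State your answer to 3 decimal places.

0.800

cov(-S_1 + 2.5S_2, -S_1 - S_2) = (-1)(-1)var(S_1) + (2.5)(-1)var(S_2) + [(-1)(-1) + (2.5)(-1)]cov(S_1,S_2)
= 1·1.45 + -2.5·0.2 + -1.5·0.1 = 0.8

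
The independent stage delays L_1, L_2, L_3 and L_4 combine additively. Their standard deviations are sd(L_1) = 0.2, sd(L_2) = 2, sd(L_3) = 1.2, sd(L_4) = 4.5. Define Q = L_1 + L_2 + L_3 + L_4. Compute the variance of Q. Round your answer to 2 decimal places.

V(L_1) = 0.04, V(L_2) = 4, V(L_3) = 1.44, V(L_4) = 20.25
By independence, V(Q) = (1)²V(L_1) + (1)²V(L_2) + (1)²V(L_3) + (1)²V(L_4)
= (1)²·0.04 + (1)²·4 + (1)²·1.44 + (1)²·20.25 = 25.73

25.73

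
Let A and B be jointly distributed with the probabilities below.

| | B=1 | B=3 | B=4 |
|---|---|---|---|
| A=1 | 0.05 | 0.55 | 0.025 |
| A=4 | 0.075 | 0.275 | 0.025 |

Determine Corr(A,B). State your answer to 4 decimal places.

E[A] = 2.125,  E[B] = 2.8
E[AB] = 5.8
cov(A,B) = E[AB] − E[A]E[B] = 5.8 − (2.125)(2.8) = -0.15
var(A) = 2.109375,  var(B) = 0.51
ρ = -0.15 / √(2.109375·0.51) ≈ -0.1446

-0.1446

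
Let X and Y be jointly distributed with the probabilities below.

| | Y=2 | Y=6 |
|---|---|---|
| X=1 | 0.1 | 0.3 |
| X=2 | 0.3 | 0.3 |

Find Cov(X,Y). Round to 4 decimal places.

E[X] = 1.6,  E[Y] = 4.4
E[XY] = 6.8
Cov(X,Y) = E[XY] − E[X]E[Y] = 6.8 − (1.6)(4.4) = -0.24

-0.2400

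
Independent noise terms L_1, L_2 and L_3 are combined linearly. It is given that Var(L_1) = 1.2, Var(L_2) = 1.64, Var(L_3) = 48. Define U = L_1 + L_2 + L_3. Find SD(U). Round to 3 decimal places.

By independence, Var(U) = (1)²Var(L_1) + (1)²Var(L_2) + (1)²Var(L_3)
= (1)²·1.2 + (1)²·1.64 + (1)²·48 = 50.84
SD(U) = √50.84 ≈ 7.130

7.130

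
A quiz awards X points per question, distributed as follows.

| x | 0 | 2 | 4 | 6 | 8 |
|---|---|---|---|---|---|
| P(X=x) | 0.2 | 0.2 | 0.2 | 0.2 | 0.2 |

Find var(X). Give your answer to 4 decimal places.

E[X] = (0)(0.2) + (2)(0.2) + (4)(0.2) + (6)(0.2) + (8)(0.2) = 4
E[X²] = (0)²(0.2) + (2)²(0.2) + (4)²(0.2) + (6)²(0.2) + (8)²(0.2) = 24
var(X) = E[X²] − (E[X])² = 24 − (4)² = 8

8.0000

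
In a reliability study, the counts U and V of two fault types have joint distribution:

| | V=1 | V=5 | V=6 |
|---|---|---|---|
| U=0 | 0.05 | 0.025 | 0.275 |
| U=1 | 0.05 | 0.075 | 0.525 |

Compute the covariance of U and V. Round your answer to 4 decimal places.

0.0650

E[U] = 0.65,  E[V] = 5.4
E[UV] = 3.575
Cov(U,V) = E[UV] − E[U]E[V] = 3.575 − (0.65)(5.4) = 0.065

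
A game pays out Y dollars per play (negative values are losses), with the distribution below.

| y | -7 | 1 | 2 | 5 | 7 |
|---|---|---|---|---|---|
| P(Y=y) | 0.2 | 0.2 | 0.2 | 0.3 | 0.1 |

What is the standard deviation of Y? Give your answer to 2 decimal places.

E[Y] = (-7)(0.2) + (1)(0.2) + (2)(0.2) + (5)(0.3) + (7)(0.1) = 1.4
E[Y²] = (-7)²(0.2) + (1)²(0.2) + (2)²(0.2) + (5)²(0.3) + (7)²(0.1) = 23.2
V(Y) = E[Y²] − (E[Y])² = 23.2 − (1.4)² = 21.24
SD(Y) = √21.24 ≈ 4.61

4.61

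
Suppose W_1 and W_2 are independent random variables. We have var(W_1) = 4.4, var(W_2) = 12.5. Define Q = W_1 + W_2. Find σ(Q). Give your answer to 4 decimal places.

By independence, var(Q) = (1)²var(W_1) + (1)²var(W_2)
= (1)²·4.4 + (1)²·12.5 = 16.9
σ(Q) = √16.9 ≈ 4.1110

4.1110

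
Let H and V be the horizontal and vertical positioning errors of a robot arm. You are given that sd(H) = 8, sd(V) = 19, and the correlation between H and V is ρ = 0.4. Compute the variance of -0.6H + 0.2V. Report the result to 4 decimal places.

Var(H) = (8)² = 64;  Var(V) = (19)² = 361
Cov(H,V) = ρ·sd(H)·sd(V) = 0.4·8·19 = 60.8
Var(-0.6H + 0.2V) = (-0.6)²·Var(H) + (0.2)²·Var(V) + 2·(-0.6)·(0.2)·Cov(H,V)
= 0.36·64 + 0.04·361 + -0.24·60.8 = 22.888

22.8880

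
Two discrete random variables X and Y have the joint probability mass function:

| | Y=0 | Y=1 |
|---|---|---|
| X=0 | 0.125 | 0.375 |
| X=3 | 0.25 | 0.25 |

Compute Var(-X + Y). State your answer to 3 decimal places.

E[X] = 1.5,  E[Y] = 0.625,  E[XY] = 0.75
Var(X) = 4.5 − (1.5)² = 2.25;  Var(Y) = 0.625 − (0.625)² = 0.234375
Cov(X,Y) = 0.75 − (1.5)(0.625) = -0.1875
Var(-X + Y) = (-1)²·2.25 + (1)²·0.234375 + 2·(-1)·(1)·-0.1875 = 2.859375

2.859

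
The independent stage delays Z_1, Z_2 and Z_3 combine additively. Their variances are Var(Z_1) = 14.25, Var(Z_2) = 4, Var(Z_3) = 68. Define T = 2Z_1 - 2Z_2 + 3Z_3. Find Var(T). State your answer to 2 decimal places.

685.00

By independence, Var(T) = (2)²Var(Z_1) + (-2)²Var(Z_2) + (3)²Var(Z_3)
= (2)²·14.25 + (-2)²·4 + (3)²·68 = 685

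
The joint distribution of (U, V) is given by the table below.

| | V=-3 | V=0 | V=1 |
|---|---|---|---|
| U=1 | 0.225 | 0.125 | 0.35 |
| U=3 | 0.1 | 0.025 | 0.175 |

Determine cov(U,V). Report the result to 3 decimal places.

0.020

E[U] = 1.6,  E[V] = -0.45
E[UV] = -0.7
cov(U,V) = E[UV] − E[U]E[V] = -0.7 − (1.6)(-0.45) = 0.02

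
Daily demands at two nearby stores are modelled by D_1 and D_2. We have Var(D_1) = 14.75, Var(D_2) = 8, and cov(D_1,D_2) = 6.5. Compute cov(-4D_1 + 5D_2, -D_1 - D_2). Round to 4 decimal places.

12.5000

cov(-4D_1 + 5D_2, -D_1 - D_2) = (-4)(-1)Var(D_1) + (5)(-1)Var(D_2) + [(-4)(-1) + (5)(-1)]cov(D_1,D_2)
= 4·14.75 + -5·8 + -1·6.5 = 12.5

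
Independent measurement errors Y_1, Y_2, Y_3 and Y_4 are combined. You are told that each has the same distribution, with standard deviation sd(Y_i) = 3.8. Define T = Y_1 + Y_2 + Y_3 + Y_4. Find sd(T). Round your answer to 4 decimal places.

var(Y_i) = (3.8)² = 14.44
By independence, var(T) = (1)²var(Y_1) + (1)²var(Y_2) + (1)²var(Y_3) + (1)²var(Y_4)
= (1)²·14.44 + (1)²·14.44 + (1)²·14.44 + (1)²·14.44 = 57.76
sd(T) = √57.76 ≈ 7.6000

7.6000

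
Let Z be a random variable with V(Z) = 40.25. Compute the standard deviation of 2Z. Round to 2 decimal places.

V(2Z) = (2)²·40.25 = 161
sd(2Z) = √161 ≈ 12.69

12.69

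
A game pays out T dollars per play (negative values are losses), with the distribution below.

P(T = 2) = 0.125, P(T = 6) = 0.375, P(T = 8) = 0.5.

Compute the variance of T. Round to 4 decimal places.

E[T] = (2)(0.125) + (6)(0.375) + (8)(0.5) = 6.5
E[T²] = (2)²(0.125) + (6)²(0.375) + (8)²(0.5) = 46
Var(T) = E[T²] − (E[T])² = 46 − (6.5)² = 3.75

3.7500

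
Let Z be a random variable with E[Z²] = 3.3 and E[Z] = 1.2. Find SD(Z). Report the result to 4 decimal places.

1.3638

Var(Z) = 3.3 − (1.2)² = 1.86
SD(Z) = √1.86 ≈ 1.3638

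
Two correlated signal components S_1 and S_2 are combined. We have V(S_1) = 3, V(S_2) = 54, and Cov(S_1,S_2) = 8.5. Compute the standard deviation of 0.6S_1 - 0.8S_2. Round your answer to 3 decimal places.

5.242

V(0.6S_1 - 0.8S_2) = (0.6)²·V(S_1) + (-0.8)²·V(S_2) + 2·(0.6)·(-0.8)·Cov(S_1,S_2)
= 0.36·3 + 0.64·54 + -0.96·8.5 = 27.48
sd(0.6S_1 - 0.8S_2) = √27.48 ≈ 5.242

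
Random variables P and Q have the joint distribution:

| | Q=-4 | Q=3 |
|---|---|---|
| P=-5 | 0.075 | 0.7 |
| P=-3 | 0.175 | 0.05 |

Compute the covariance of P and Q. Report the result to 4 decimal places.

-1.6625

E[P] = -4.55,  E[Q] = 1.25
E[PQ] = -7.35
Cov(P,Q) = E[PQ] − E[P]E[Q] = -7.35 − (-4.55)(1.25) = -1.6625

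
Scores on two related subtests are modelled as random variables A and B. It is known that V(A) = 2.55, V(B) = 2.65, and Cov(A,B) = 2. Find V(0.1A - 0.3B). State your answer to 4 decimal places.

V(0.1A - 0.3B) = (0.1)²·V(A) + (-0.3)²·V(B) + 2·(0.1)·(-0.3)·Cov(A,B)
= 0.01·2.55 + 0.09·2.65 + -0.06·2 = 0.144

0.1440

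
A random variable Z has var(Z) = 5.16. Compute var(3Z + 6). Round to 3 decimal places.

var(3Z + 6) = (3)²·var(Z) = 9·5.16 = 46.44

46.440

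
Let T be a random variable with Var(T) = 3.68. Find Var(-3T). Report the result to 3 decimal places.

Var(-3T) = (-3)²·Var(T) = 9·3.68 = 33.12

33.120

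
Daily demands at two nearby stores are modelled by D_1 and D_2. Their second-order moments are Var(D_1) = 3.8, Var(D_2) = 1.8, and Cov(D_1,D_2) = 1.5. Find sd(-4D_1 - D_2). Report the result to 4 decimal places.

Var(-4D_1 - D_2) = (-4)²·Var(D_1) + (-1)²·Var(D_2) + 2·(-4)·(-1)·Cov(D_1,D_2)
= 16·3.8 + 1·1.8 + 8·1.5 = 74.6
sd(-4D_1 - D_2) = √74.6 ≈ 8.6371

8.6371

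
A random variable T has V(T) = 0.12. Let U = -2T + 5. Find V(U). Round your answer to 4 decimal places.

V(-2T + 5) = (-2)²·V(T) = 4·0.12 = 0.48

0.4800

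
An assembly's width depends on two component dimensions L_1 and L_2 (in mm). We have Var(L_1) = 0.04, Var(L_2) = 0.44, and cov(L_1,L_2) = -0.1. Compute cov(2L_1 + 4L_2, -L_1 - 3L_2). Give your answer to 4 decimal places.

cov(2L_1 + 4L_2, -L_1 - 3L_2) = (2)(-1)Var(L_1) + (4)(-3)Var(L_2) + [(2)(-3) + (4)(-1)]cov(L_1,L_2)
= -2·0.04 + -12·0.44 + -10·-0.1 = -4.36

-4.3600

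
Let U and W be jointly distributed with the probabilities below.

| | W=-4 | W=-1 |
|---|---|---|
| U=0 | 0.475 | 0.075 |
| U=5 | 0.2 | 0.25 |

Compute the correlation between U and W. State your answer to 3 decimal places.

0.445

E[U] = 2.25,  E[W] = -3.025
E[UW] = -5.25
cov(U,W) = E[UW] − E[U]E[W] = -5.25 − (2.25)(-3.025) = 1.55625
V(U) = 6.1875,  V(W) = 1.974375
ρ = 1.55625 / √(6.1875·1.974375) ≈ 0.445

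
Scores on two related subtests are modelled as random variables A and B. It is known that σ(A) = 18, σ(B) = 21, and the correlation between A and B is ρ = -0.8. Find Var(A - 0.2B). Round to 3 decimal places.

Var(A) = (18)² = 324;  Var(B) = (21)² = 441
cov(A,B) = ρ·σ(A)·σ(B) = -0.8·18·21 = -302.4
Var(A - 0.2B) = (1)²·Var(A) + (-0.2)²·Var(B) + 2·(1)·(-0.2)·cov(A,B)
= 1·324 + 0.04·441 + -0.4·-302.4 = 462.6

462.600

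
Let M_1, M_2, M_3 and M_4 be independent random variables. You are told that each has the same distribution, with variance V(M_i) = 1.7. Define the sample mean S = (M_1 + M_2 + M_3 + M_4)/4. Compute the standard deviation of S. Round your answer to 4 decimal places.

By independence, V(S) = (0.25)²V(M_1) + (0.25)²V(M_2) + (0.25)²V(M_3) + (0.25)²V(M_4)
= (0.25)²·1.7 + (0.25)²·1.7 + (0.25)²·1.7 + (0.25)²·1.7 = 0.425
sd(S) = √0.425 ≈ 0.6519

0.6519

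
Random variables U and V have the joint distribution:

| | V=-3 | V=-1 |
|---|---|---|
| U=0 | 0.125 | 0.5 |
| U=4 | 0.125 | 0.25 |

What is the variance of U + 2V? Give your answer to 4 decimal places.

5.7500

E[U] = 1.5,  E[V] = -1.5,  E[UV] = -2.5
Var(U) = 6 − (1.5)² = 3.75;  Var(V) = 3 − (-1.5)² = 0.75
Cov(U,V) = -2.5 − (1.5)(-1.5) = -0.25
Var(U + 2V) = (1)²·3.75 + (2)²·0.75 + 2·(1)·(2)·-0.25 = 5.75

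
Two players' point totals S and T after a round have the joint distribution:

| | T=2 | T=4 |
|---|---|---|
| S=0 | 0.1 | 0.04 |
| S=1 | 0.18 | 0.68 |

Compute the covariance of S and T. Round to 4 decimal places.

0.1216

E[S] = 0.86,  E[T] = 3.44
E[ST] = 3.08
Cov(S,T) = E[ST] − E[S]E[T] = 3.08 − (0.86)(3.44) = 0.1216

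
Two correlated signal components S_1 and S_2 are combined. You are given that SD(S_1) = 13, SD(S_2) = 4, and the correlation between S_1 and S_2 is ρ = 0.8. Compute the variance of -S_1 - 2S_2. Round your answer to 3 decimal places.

399.400

Var(S_1) = (13)² = 169;  Var(S_2) = (4)² = 16
Cov(S_1,S_2) = ρ·SD(S_1)·SD(S_2) = 0.8·13·4 = 41.6
Var(-S_1 - 2S_2) = (-1)²·Var(S_1) + (-2)²·Var(S_2) + 2·(-1)·(-2)·Cov(S_1,S_2)
= 1·169 + 4·16 + 4·41.6 = 399.4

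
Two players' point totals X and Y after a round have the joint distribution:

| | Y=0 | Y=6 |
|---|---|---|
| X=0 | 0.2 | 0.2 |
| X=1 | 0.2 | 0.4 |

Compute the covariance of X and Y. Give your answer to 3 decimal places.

0.240

E[X] = 0.6,  E[Y] = 3.6
E[XY] = 2.4
Cov(X,Y) = E[XY] − E[X]E[Y] = 2.4 − (0.6)(3.6) = 0.24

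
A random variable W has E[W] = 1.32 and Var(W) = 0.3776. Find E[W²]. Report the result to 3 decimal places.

2.120

E[W²] = Var(W) + (E[W])² = 0.3776 + (1.32)² = 2.12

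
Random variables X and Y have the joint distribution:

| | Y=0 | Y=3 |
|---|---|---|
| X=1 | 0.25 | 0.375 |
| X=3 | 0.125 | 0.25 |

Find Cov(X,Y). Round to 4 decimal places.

0.0938

E[X] = 1.75,  E[Y] = 1.875
E[XY] = 3.375
Cov(X,Y) = E[XY] − E[X]E[Y] = 3.375 − (1.75)(1.875) = 0.09375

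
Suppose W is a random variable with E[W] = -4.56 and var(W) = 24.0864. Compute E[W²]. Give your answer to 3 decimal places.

E[W²] = var(W) + (E[W])² = 24.0864 + (-4.56)² = 44.88

44.880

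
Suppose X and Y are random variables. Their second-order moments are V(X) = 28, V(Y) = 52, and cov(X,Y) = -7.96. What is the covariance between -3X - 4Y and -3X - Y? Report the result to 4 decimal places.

cov(-3X - 4Y, -3X - Y) = (-3)(-3)V(X) + (-4)(-1)V(Y) + [(-3)(-1) + (-4)(-3)]cov(X,Y)
= 9·28 + 4·52 + 15·-7.96 = 340.6

340.6000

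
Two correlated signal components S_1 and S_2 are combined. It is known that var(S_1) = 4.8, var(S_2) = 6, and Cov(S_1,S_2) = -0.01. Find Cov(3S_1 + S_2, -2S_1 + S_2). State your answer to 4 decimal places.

Cov(3S_1 + S_2, -2S_1 + S_2) = (3)(-2)var(S_1) + (1)(1)var(S_2) + [(3)(1) + (1)(-2)]Cov(S_1,S_2)
= -6·4.8 + 1·6 + 1·-0.01 = -22.81

-22.8100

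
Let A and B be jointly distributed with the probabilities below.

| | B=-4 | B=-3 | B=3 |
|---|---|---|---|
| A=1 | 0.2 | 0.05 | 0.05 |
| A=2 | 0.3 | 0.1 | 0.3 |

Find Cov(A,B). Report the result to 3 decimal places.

0.380

E[A] = 1.7,  E[B] = -1.4
E[AB] = -2
Cov(A,B) = E[AB] − E[A]E[B] = -2 − (1.7)(-1.4) = 0.38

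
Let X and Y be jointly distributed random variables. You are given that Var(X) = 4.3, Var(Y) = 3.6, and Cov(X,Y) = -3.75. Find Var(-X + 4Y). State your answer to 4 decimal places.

Var(-X + 4Y) = (-1)²·Var(X) + (4)²·Var(Y) + 2·(-1)·(4)·Cov(X,Y)
= 1·4.3 + 16·3.6 + -8·-3.75 = 91.9

91.9000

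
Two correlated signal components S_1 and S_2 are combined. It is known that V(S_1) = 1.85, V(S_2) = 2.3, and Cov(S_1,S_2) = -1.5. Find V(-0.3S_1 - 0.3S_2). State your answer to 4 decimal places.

0.1035

V(-0.3S_1 - 0.3S_2) = (-0.3)²·V(S_1) + (-0.3)²·V(S_2) + 2·(-0.3)·(-0.3)·Cov(S_1,S_2)
= 0.09·1.85 + 0.09·2.3 + 0.18·-1.5 = 0.1035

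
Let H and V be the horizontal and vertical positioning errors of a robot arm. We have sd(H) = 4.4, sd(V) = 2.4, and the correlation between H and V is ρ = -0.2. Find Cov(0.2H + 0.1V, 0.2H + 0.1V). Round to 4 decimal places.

0.7475

Var(H) = (4.4)² = 19.36;  Var(V) = (2.4)² = 5.76
Cov(H,V) = ρ·sd(H)·sd(V) = -0.2·4.4·2.4 = -2.112
Cov(0.2H + 0.1V, 0.2H + 0.1V) = (0.2)(0.2)Var(H) + (0.1)(0.1)Var(V) + [(0.2)(0.1) + (0.1)(0.2)]Cov(H,V)
= 0.04·19.36 + 0.01·5.76 + 0.04·-2.112 = 0.74752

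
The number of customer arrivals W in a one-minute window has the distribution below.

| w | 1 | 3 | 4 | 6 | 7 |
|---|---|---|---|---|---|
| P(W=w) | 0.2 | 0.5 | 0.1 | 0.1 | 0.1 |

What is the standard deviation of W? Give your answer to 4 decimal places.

E[W] = (1)(0.2) + (3)(0.5) + (4)(0.1) + (6)(0.1) + (7)(0.1) = 3.4
E[W²] = (1)²(0.2) + (3)²(0.5) + (4)²(0.1) + (6)²(0.1) + (7)²(0.1) = 14.8
Var(W) = E[W²] − (E[W])² = 14.8 − (3.4)² = 3.24
sd(W) = √3.24 ≈ 1.8000

1.8000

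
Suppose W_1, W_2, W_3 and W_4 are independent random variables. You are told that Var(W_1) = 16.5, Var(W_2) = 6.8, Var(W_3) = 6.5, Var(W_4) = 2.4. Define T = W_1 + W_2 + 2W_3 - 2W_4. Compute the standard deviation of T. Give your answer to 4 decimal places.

By independence, Var(T) = (1)²Var(W_1) + (1)²Var(W_2) + (2)²Var(W_3) + (-2)²Var(W_4)
= (1)²·16.5 + (1)²·6.8 + (2)²·6.5 + (-2)²·2.4 = 58.9
SD(T) = √58.9 ≈ 7.6746

7.6746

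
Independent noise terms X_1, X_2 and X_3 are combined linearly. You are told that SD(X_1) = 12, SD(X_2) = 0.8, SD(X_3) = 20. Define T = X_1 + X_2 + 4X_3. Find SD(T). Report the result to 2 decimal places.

var(X_1) = 144, var(X_2) = 0.64, var(X_3) = 400
By independence, var(T) = (1)²var(X_1) + (1)²var(X_2) + (4)²var(X_3)
= (1)²·144 + (1)²·0.64 + (4)²·400 = 6544.64
SD(T) = √6544.64 ≈ 80.90

80.90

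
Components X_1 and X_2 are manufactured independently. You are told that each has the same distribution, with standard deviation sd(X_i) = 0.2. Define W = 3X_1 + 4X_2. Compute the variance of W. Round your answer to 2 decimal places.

1.00

Var(X_i) = (0.2)² = 0.04
By independence, Var(W) = (3)²Var(X_1) + (4)²Var(X_2)
= (3)²·0.04 + (4)²·0.04 = 1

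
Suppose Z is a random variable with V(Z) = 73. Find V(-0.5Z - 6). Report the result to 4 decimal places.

18.2500

V(-0.5Z - 6) = (-0.5)²·V(Z) = 0.25·73 = 18.25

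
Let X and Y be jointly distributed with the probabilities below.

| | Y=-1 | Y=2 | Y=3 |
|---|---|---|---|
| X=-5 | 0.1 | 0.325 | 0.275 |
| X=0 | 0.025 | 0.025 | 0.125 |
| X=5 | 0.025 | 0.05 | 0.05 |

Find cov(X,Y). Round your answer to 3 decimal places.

0.000

E[X] = -2.875,  E[Y] = 2
E[XY] = -5.75
cov(X,Y) = E[XY] − E[X]E[Y] = -5.75 − (-2.875)(2) = 0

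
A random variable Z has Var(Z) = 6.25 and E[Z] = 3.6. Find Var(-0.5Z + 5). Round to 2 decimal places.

Var(-0.5Z + 5) = (-0.5)²·Var(Z) = 0.25·6.25 = 1.5625

1.56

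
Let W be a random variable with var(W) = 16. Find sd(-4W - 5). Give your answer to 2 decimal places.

16.00

var(-4W - 5) = (-4)²·16 = 256
sd(-4W - 5) = √256 ≈ 16.00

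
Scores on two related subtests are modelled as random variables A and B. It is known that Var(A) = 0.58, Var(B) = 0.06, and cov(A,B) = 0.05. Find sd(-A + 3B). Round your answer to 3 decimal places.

0.906

Var(-A + 3B) = (-1)²·Var(A) + (3)²·Var(B) + 2·(-1)·(3)·cov(A,B)
= 1·0.58 + 9·0.06 + -6·0.05 = 0.82
sd(-A + 3B) = √0.82 ≈ 0.906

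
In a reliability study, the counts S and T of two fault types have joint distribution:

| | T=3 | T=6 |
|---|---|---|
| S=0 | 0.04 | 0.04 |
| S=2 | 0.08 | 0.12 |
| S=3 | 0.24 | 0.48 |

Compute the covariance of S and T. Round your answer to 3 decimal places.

0.125

E[S] = 2.56,  E[T] = 4.92
E[ST] = 12.72
Cov(S,T) = E[ST] − E[S]E[T] = 12.72 − (2.56)(4.92) = 0.1248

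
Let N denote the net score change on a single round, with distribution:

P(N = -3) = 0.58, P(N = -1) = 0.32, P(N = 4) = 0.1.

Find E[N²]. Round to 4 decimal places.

7.1400

E[N²] = (-3)²(0.58) + (-1)²(0.32) + (4)²(0.1) = 7.14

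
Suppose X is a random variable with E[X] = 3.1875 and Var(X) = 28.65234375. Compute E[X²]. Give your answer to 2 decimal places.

38.81

E[X²] = Var(X) + (E[X])² = 28.65234375 + (3.1875)² = 38.8125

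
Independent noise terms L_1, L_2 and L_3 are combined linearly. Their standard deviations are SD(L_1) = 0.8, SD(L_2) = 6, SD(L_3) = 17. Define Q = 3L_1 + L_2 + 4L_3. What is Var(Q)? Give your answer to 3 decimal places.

Var(L_1) = 0.64, Var(L_2) = 36, Var(L_3) = 289
By independence, Var(Q) = (3)²Var(L_1) + (1)²Var(L_2) + (4)²Var(L_3)
= (3)²·0.64 + (1)²·36 + (4)²·289 = 4665.76

4665.760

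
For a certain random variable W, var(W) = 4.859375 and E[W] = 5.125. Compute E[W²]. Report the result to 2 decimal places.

E[W²] = var(W) + (E[W])² = 4.859375 + (5.125)² = 31.125

31.13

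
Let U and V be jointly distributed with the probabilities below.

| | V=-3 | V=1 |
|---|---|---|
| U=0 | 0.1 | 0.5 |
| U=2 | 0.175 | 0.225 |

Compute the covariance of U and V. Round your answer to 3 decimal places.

-0.520

E[U] = 0.8,  E[V] = -0.1
E[UV] = -0.6
Cov(U,V) = E[UV] − E[U]E[V] = -0.6 − (0.8)(-0.1) = -0.52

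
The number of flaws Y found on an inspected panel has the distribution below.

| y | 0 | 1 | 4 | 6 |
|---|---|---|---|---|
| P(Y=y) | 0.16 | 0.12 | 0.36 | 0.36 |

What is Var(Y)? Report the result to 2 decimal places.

5.00

E[Y] = (0)(0.16) + (1)(0.12) + (4)(0.36) + (6)(0.36) = 3.72
E[Y²] = (0)²(0.16) + (1)²(0.12) + (4)²(0.36) + (6)²(0.36) = 18.84
Var(Y) = E[Y²] − (E[Y])² = 18.84 − (3.72)² = 5.0016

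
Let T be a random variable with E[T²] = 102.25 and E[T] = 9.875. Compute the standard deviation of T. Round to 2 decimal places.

var(T) = 102.25 − (9.875)² = 4.734375
SD(T) = √4.734375 ≈ 2.18

2.18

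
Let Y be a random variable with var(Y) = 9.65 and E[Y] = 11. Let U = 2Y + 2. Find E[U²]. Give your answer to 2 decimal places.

614.60

E[2Y + 2] = 2·11 + 2 = 24
var(2Y + 2) = (2)²·9.65 = 38.6
E[U²] = var(U) + (E[U])² = 38.6 + (24)² = 614.6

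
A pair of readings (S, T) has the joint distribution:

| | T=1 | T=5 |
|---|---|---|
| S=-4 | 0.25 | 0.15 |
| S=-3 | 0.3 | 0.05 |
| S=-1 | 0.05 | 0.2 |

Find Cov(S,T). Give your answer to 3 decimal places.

0.840

E[S] = -2.9,  E[T] = 2.6
E[ST] = -6.7
Cov(S,T) = E[ST] − E[S]E[T] = -6.7 − (-2.9)(2.6) = 0.84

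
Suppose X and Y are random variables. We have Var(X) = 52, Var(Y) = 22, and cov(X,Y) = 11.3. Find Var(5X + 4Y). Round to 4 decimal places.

Var(5X + 4Y) = (5)²·Var(X) + (4)²·Var(Y) + 2·(5)·(4)·cov(X,Y)
= 25·52 + 16·22 + 40·11.3 = 2104

2104.0000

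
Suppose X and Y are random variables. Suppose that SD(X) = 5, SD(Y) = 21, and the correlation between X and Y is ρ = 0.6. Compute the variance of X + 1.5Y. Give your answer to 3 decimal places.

V(X) = (5)² = 25;  V(Y) = (21)² = 441
Cov(X,Y) = ρ·SD(X)·SD(Y) = 0.6·5·21 = 63
V(X + 1.5Y) = (1)²·V(X) + (1.5)²·V(Y) + 2·(1)·(1.5)·Cov(X,Y)
= 1·25 + 2.25·441 + 3·63 = 1206.25

1206.250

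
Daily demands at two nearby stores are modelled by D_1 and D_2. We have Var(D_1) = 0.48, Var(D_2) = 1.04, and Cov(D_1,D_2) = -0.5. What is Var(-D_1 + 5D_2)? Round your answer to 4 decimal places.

31.4800

Var(-D_1 + 5D_2) = (-1)²·Var(D_1) + (5)²·Var(D_2) + 2·(-1)·(5)·Cov(D_1,D_2)
= 1·0.48 + 25·1.04 + -10·-0.5 = 31.48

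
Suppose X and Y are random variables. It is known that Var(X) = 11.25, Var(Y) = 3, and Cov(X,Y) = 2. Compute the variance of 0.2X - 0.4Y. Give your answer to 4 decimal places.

Var(0.2X - 0.4Y) = (0.2)²·Var(X) + (-0.4)²·Var(Y) + 2·(0.2)·(-0.4)·Cov(X,Y)
= 0.04·11.25 + 0.16·3 + -0.16·2 = 0.61

0.6100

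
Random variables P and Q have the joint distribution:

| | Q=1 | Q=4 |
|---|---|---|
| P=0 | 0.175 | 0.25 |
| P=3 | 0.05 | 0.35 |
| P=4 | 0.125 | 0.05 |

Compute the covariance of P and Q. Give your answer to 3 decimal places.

0.045

E[P] = 1.9,  E[Q] = 2.95
E[PQ] = 5.65
cov(P,Q) = E[PQ] − E[P]E[Q] = 5.65 − (1.9)(2.95) = 0.045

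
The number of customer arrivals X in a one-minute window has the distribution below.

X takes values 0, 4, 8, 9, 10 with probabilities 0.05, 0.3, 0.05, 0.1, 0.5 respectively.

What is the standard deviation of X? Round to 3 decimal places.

E[X] = (0)(0.05) + (4)(0.3) + (8)(0.05) + (9)(0.1) + (10)(0.5) = 7.5
E[X²] = (0)²(0.05) + (4)²(0.3) + (8)²(0.05) + (9)²(0.1) + (10)²(0.5) = 66.1
Var(X) = E[X²] − (E[X])² = 66.1 − (7.5)² = 9.85
sd(X) = √9.85 ≈ 3.138

3.138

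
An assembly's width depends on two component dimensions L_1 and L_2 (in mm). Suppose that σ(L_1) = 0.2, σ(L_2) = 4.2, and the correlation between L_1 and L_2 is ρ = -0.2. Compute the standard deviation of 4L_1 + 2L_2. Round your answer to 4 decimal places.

8.2772

Var(L_1) = (0.2)² = 0.04;  Var(L_2) = (4.2)² = 17.64
Cov(L_1,L_2) = ρ·σ(L_1)·σ(L_2) = -0.2·0.2·4.2 = -0.168
Var(4L_1 + 2L_2) = (4)²·Var(L_1) + (2)²·Var(L_2) + 2·(4)·(2)·Cov(L_1,L_2)
= 16·0.04 + 4·17.64 + 16·-0.168 = 68.512
σ(4L_1 + 2L_2) = √68.512 ≈ 8.2772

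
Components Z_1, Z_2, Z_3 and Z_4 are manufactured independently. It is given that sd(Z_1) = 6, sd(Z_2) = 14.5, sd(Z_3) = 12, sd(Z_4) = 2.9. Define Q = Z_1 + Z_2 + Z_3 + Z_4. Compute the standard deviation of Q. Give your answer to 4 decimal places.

19.9665

Var(Z_1) = 36, Var(Z_2) = 210.25, Var(Z_3) = 144, Var(Z_4) = 8.41
By independence, Var(Q) = (1)²Var(Z_1) + (1)²Var(Z_2) + (1)²Var(Z_3) + (1)²Var(Z_4)
= (1)²·36 + (1)²·210.25 + (1)²·144 + (1)²·8.41 = 398.66
sd(Q) = √398.66 ≈ 19.9665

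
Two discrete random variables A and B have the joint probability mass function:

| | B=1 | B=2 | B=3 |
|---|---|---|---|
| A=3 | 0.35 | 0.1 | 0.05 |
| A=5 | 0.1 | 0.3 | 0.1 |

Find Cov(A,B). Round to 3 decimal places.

E[A] = 4,  E[B] = 1.7
E[AB] = 7.1
Cov(A,B) = E[AB] − E[A]E[B] = 7.1 − (4)(1.7) = 0.3

0.300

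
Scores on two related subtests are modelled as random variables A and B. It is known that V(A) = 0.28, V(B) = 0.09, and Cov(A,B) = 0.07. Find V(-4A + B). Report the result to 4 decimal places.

4.0100

V(-4A + B) = (-4)²·V(A) + (1)²·V(B) + 2·(-4)·(1)·Cov(A,B)
= 16·0.28 + 1·0.09 + -8·0.07 = 4.01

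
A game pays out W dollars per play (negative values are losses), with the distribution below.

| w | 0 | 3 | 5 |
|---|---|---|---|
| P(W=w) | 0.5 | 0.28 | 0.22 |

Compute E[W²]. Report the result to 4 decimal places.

8.0200

E[W²] = (0)²(0.5) + (3)²(0.28) + (5)²(0.22) = 8.02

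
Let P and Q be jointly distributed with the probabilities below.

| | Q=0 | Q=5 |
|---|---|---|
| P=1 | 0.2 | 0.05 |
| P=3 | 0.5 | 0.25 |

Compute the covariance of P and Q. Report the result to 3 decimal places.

E[P] = 2.5,  E[Q] = 1.5
E[PQ] = 4
Cov(P,Q) = E[PQ] − E[P]E[Q] = 4 − (2.5)(1.5) = 0.25

0.250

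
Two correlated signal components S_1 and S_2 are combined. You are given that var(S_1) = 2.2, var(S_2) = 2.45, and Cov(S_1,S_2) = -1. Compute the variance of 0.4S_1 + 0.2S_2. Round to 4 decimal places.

0.2900

var(0.4S_1 + 0.2S_2) = (0.4)²·var(S_1) + (0.2)²·var(S_2) + 2·(0.4)·(0.2)·Cov(S_1,S_2)
= 0.16·2.2 + 0.04·2.45 + 0.16·-1 = 0.29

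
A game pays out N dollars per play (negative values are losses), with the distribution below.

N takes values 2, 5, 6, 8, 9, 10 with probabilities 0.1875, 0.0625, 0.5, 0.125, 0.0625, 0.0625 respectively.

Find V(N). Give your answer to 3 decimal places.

E[N] = (2)(0.1875) + (5)(0.0625) + (6)(0.5) + (8)(0.125) + (9)(0.0625) + (10)(0.0625) = 5.875
E[N²] = (2)²(0.1875) + (5)²(0.0625) + (6)²(0.5) + (8)²(0.125) + (9)²(0.0625) + (10)²(0.0625) = 39.625
V(N) = E[N²] − (E[N])² = 39.625 − (5.875)² = 5.109375

5.109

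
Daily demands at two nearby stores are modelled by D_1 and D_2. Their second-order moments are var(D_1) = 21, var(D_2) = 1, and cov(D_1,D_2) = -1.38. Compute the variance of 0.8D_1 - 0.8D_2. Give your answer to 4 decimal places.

var(0.8D_1 - 0.8D_2) = (0.8)²·var(D_1) + (-0.8)²·var(D_2) + 2·(0.8)·(-0.8)·cov(D_1,D_2)
= 0.64·21 + 0.64·1 + -1.28·-1.38 = 15.8464

15.8464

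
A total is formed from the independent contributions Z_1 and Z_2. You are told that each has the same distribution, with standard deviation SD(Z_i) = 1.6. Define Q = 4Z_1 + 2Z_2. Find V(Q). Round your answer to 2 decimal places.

V(Z_i) = (1.6)² = 2.56
By independence, V(Q) = (4)²V(Z_1) + (2)²V(Z_2)
= (4)²·2.56 + (2)²·2.56 = 51.2

51.20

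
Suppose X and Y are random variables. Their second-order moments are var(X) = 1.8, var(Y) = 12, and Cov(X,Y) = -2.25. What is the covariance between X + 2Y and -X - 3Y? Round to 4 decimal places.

Cov(X + 2Y, -X - 3Y) = (1)(-1)var(X) + (2)(-3)var(Y) + [(1)(-3) + (2)(-1)]Cov(X,Y)
= -1·1.8 + -6·12 + -5·-2.25 = -62.55

-62.5500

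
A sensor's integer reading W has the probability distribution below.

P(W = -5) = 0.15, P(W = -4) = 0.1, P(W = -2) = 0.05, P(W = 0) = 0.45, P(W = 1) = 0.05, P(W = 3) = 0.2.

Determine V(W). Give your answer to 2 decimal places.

E[W] = (-5)(0.15) + (-4)(0.1) + (-2)(0.05) + (0)(0.45) + (1)(0.05) + (3)(0.2) = -0.6
E[W²] = (-5)²(0.15) + (-4)²(0.1) + (-2)²(0.05) + (0)²(0.45) + (1)²(0.05) + (3)²(0.2) = 7.4
V(W) = E[W²] − (E[W])² = 7.4 − (-0.6)² = 7.04

7.04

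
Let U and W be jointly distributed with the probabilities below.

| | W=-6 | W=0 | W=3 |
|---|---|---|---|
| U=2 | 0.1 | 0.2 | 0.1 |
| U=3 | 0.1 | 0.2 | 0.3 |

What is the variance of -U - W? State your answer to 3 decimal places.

11.640

E[U] = 2.6,  E[W] = 0,  E[UW] = 0.3
Var(U) = 7 − (2.6)² = 0.24;  Var(W) = 10.8 − (0)² = 10.8
Cov(U,W) = 0.3 − (2.6)(0) = 0.3
Var(-U - W) = (-1)²·0.24 + (-1)²·10.8 + 2·(-1)·(-1)·0.3 = 11.64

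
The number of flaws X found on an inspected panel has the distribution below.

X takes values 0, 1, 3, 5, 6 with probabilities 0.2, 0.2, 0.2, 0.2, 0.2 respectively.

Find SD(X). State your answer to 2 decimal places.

2.28

E[X] = (0)(0.2) + (1)(0.2) + (3)(0.2) + (5)(0.2) + (6)(0.2) = 3
E[X²] = (0)²(0.2) + (1)²(0.2) + (3)²(0.2) + (5)²(0.2) + (6)²(0.2) = 14.2
Var(X) = E[X²] − (E[X])² = 14.2 − (3)² = 5.2
SD(X) = √5.2 ≈ 2.28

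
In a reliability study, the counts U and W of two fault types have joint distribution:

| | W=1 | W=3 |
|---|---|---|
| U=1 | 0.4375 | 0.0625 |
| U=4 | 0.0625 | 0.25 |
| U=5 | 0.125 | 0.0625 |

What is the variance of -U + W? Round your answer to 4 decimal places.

E[U] = 2.6875,  E[W] = 1.75,  E[UW] = 5.4375
Var(U) = 10.1875 − (2.6875)² = 2.96484375;  Var(W) = 4 − (1.75)² = 0.9375
Cov(U,W) = 5.4375 − (2.6875)(1.75) = 0.734375
Var(-U + W) = (-1)²·2.96484375 + (1)²·0.9375 + 2·(-1)·(1)·0.734375 = 2.43359375

2.4336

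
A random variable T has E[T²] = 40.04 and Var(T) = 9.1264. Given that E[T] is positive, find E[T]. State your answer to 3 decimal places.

(E[T])² = E[T²] − Var(T) = 40.04 − 9.1264 = 30.9136
E[T] = √30.9136 = 5.56

5.560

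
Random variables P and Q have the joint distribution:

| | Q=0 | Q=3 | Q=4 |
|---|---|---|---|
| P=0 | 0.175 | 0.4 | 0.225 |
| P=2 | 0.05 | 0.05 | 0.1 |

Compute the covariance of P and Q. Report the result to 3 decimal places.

E[P] = 0.4,  E[Q] = 2.65
E[PQ] = 1.1
Cov(P,Q) = E[PQ] − E[P]E[Q] = 1.1 − (0.4)(2.65) = 0.04

0.040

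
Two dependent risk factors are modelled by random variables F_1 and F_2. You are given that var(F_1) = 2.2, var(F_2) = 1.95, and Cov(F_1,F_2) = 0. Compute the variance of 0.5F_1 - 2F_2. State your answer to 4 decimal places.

8.3500

var(0.5F_1 - 2F_2) = (0.5)²·var(F_1) + (-2)²·var(F_2) + 2·(0.5)·(-2)·Cov(F_1,F_2)
= 0.25·2.2 + 4·1.95 + -2·0 = 8.35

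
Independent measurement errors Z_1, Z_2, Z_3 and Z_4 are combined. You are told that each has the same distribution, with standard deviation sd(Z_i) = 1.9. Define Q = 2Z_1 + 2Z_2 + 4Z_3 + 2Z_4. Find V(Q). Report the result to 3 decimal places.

V(Z_i) = (1.9)² = 3.61
By independence, V(Q) = (2)²V(Z_1) + (2)²V(Z_2) + (4)²V(Z_3) + (2)²V(Z_4)
= (2)²·3.61 + (2)²·3.61 + (4)²·3.61 + (2)²·3.61 = 101.08

101.080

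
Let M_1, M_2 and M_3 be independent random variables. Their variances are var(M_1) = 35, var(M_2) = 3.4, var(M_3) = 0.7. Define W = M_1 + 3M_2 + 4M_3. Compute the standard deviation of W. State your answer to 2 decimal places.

By independence, var(W) = (1)²var(M_1) + (3)²var(M_2) + (4)²var(M_3)
= (1)²·35 + (3)²·3.4 + (4)²·0.7 = 76.8
SD(W) = √76.8 ≈ 8.76

8.76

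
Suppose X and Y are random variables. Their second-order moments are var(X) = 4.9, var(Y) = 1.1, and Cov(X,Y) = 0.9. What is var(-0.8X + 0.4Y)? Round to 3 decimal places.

2.736

var(-0.8X + 0.4Y) = (-0.8)²·var(X) + (0.4)²·var(Y) + 2·(-0.8)·(0.4)·Cov(X,Y)
= 0.64·4.9 + 0.16·1.1 + -0.64·0.9 = 2.736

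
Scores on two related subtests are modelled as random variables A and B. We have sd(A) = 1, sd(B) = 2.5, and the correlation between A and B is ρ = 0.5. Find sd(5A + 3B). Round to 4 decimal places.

Var(A) = (1)² = 1;  Var(B) = (2.5)² = 6.25
Cov(A,B) = ρ·sd(A)·sd(B) = 0.5·1·2.5 = 1.25
Var(5A + 3B) = (5)²·Var(A) + (3)²·Var(B) + 2·(5)·(3)·Cov(A,B)
= 25·1 + 9·6.25 + 30·1.25 = 118.75
sd(5A + 3B) = √118.75 ≈ 10.8972

10.8972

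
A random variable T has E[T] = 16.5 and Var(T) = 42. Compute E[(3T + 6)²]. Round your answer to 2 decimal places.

3458.25

E[3T + 6] = 3·16.5 + 6 = 55.5
Var(3T + 6) = (3)²·42 = 378
E[(3T + 6)²] = Var((3T + 6)) + (E[(3T + 6)])² = 378 + (55.5)² = 3458.25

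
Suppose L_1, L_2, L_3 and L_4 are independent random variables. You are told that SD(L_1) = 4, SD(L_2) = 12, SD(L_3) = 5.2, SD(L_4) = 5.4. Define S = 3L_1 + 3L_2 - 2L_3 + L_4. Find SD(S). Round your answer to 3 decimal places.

39.715

var(L_1) = 16, var(L_2) = 144, var(L_3) = 27.04, var(L_4) = 29.16
By independence, var(S) = (3)²var(L_1) + (3)²var(L_2) + (-2)²var(L_3) + (1)²var(L_4)
= (3)²·16 + (3)²·144 + (-2)²·27.04 + (1)²·29.16 = 1577.32
SD(S) = √1577.32 ≈ 39.715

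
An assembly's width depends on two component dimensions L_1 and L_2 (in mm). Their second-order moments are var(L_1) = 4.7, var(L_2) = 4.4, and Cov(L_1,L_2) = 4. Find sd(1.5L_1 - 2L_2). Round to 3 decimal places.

var(1.5L_1 - 2L_2) = (1.5)²·var(L_1) + (-2)²·var(L_2) + 2·(1.5)·(-2)·Cov(L_1,L_2)
= 2.25·4.7 + 4·4.4 + -6·4 = 4.175
sd(1.5L_1 - 2L_2) = √4.175 ≈ 2.043

2.043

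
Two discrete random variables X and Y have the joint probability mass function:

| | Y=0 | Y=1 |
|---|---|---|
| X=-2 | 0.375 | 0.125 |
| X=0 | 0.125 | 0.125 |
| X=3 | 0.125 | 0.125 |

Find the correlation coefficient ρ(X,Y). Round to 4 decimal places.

E[X] = -0.25,  E[Y] = 0.375
E[XY] = 0.125
cov(X,Y) = E[XY] − E[X]E[Y] = 0.125 − (-0.25)(0.375) = 0.21875
var(X) = 4.1875,  var(Y) = 0.234375
ρ = 0.21875 / √(4.1875·0.234375) ≈ 0.2208

0.2208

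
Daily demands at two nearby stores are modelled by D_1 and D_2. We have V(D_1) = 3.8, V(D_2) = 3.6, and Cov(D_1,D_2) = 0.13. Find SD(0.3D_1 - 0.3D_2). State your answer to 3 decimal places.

0.802

V(0.3D_1 - 0.3D_2) = (0.3)²·V(D_1) + (-0.3)²·V(D_2) + 2·(0.3)·(-0.3)·Cov(D_1,D_2)
= 0.09·3.8 + 0.09·3.6 + -0.18·0.13 = 0.6426
SD(0.3D_1 - 0.3D_2) = √0.6426 ≈ 0.802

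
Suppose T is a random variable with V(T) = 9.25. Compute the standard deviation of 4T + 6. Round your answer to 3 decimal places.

12.166

V(4T + 6) = (4)²·9.25 = 148
SD(4T + 6) = √148 ≈ 12.166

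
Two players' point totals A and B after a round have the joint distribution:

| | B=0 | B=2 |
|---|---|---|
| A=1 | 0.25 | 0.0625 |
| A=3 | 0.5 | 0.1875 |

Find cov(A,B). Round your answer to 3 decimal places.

E[A] = 2.375,  E[B] = 0.5
E[AB] = 1.25
cov(A,B) = E[AB] − E[A]E[B] = 1.25 − (2.375)(0.5) = 0.0625

0.063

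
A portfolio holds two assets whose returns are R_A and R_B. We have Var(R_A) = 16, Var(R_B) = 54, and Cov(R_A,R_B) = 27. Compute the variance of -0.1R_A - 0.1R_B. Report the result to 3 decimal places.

1.240

Var(-0.1R_A - 0.1R_B) = (-0.1)²·Var(R_A) + (-0.1)²·Var(R_B) + 2·(-0.1)·(-0.1)·Cov(R_A,R_B)
= 0.01·16 + 0.01·54 + 0.02·27 = 1.24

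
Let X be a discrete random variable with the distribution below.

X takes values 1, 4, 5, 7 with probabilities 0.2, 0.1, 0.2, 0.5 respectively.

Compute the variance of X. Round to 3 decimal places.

5.290

E[X] = (1)(0.2) + (4)(0.1) + (5)(0.2) + (7)(0.5) = 5.1
E[X²] = (1)²(0.2) + (4)²(0.1) + (5)²(0.2) + (7)²(0.5) = 31.3
Var(X) = E[X²] − (E[X])² = 31.3 − (5.1)² = 5.29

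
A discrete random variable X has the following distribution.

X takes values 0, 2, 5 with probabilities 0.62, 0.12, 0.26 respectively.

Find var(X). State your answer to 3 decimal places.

4.608

E[X] = (0)(0.62) + (2)(0.12) + (5)(0.26) = 1.54
E[X²] = (0)²(0.62) + (2)²(0.12) + (5)²(0.26) = 6.98
var(X) = E[X²] − (E[X])² = 6.98 − (1.54)² = 4.6084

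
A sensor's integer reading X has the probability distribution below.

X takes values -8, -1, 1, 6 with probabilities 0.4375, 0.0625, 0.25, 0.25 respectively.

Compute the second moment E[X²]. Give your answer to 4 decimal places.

E[X²] = (-8)²(0.4375) + (-1)²(0.0625) + (1)²(0.25) + (6)²(0.25) = 37.3125

37.3125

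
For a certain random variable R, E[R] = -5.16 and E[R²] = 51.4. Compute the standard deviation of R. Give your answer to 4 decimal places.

var(R) = 51.4 − (-5.16)² = 24.7744
sd(R) = √24.7744 ≈ 4.9774

4.9774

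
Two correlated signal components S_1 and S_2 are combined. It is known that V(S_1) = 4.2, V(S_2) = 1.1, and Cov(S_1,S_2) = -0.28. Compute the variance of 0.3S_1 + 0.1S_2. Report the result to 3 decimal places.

V(0.3S_1 + 0.1S_2) = (0.3)²·V(S_1) + (0.1)²·V(S_2) + 2·(0.3)·(0.1)·Cov(S_1,S_2)
= 0.09·4.2 + 0.01·1.1 + 0.06·-0.28 = 0.3722

0.372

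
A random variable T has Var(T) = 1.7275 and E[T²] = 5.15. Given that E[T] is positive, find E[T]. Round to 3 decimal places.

(E[T])² = E[T²] − Var(T) = 5.15 − 1.7275 = 3.4225
E[T] = √3.4225 = 1.85

1.850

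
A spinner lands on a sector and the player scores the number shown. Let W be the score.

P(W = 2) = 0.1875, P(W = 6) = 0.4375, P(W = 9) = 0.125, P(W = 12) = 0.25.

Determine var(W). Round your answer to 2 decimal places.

E[W] = (2)(0.1875) + (6)(0.4375) + (9)(0.125) + (12)(0.25) = 7.125
E[W²] = (2)²(0.1875) + (6)²(0.4375) + (9)²(0.125) + (12)²(0.25) = 62.625
var(W) = E[W²] − (E[W])² = 62.625 − (7.125)² = 11.859375

11.86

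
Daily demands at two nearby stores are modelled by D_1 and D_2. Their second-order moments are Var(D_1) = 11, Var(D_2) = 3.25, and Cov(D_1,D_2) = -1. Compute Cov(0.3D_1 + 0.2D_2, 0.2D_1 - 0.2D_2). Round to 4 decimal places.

Cov(0.3D_1 + 0.2D_2, 0.2D_1 - 0.2D_2) = (0.3)(0.2)Var(D_1) + (0.2)(-0.2)Var(D_2) + [(0.3)(-0.2) + (0.2)(0.2)]Cov(D_1,D_2)
= 0.06·11 + -0.04·3.25 + -0.02·-1 = 0.55

0.5500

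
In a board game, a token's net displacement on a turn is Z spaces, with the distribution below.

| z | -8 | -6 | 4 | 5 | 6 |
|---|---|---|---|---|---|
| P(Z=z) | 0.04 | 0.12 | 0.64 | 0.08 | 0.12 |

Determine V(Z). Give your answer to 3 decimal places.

16.470

E[Z] = (-8)(0.04) + (-6)(0.12) + (4)(0.64) + (5)(0.08) + (6)(0.12) = 2.64
E[Z²] = (-8)²(0.04) + (-6)²(0.12) + (4)²(0.64) + (5)²(0.08) + (6)²(0.12) = 23.44
V(Z) = E[Z²] − (E[Z])² = 23.44 − (2.64)² = 16.4704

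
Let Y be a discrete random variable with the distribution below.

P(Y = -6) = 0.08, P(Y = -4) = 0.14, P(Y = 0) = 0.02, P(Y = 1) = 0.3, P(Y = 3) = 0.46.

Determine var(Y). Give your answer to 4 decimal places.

9.1504

E[Y] = (-6)(0.08) + (-4)(0.14) + (0)(0.02) + (1)(0.3) + (3)(0.46) = 0.64
E[Y²] = (-6)²(0.08) + (-4)²(0.14) + (0)²(0.02) + (1)²(0.3) + (3)²(0.46) = 9.56
var(Y) = E[Y²] − (E[Y])² = 9.56 − (0.64)² = 9.1504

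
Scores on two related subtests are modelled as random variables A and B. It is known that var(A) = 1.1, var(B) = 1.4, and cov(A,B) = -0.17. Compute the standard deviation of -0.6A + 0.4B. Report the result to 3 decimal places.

var(-0.6A + 0.4B) = (-0.6)²·var(A) + (0.4)²·var(B) + 2·(-0.6)·(0.4)·cov(A,B)
= 0.36·1.1 + 0.16·1.4 + -0.48·-0.17 = 0.7016
sd(-0.6A + 0.4B) = √0.7016 ≈ 0.838

0.838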